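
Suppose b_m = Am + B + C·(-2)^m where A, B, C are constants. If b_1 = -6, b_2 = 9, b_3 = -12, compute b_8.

At m = 1, 2, 3: A + B - 2C = -6; 2A + B + 4C = 9; 3A + B - 8C = -12.
Subtracting the first from the second: A + 6C = 15.
Subtracting the second from the third: A - 12C = -21.
Solving: C = 2, A = 3, then B = -5.
So b_m = 3·m + (-5) + 2·(-2)^m; at m=8 this is 531.

531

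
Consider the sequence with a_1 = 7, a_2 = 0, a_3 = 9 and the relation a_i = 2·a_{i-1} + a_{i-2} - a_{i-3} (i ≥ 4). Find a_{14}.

42458

Step forward from the initial values:
a_4 = 11; a_5 = 31; a_6 = 64; …; a_{11} = 3743; a_{12} = 8409; a_{13} = 18896; a_{14} = 42458.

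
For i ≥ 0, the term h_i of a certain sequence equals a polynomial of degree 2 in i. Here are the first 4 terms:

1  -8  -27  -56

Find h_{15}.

-1184

1st diffs: -9, -19, -29.
2nd diffs: -10, -10 (constant).
So h_i = -5i^2 - 4i + 1.
Evaluating at i = 15 gives h_{15} = -1184.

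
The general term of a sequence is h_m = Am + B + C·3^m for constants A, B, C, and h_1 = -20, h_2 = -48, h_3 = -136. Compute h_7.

Plug in m = 1, 2, 3: A + B + 3C = -20; 2A + B + 9C = -48; 3A + B + 27C = -136.
Subtracting the first from the second: A + 6C = -28.
Subtracting the second from the third: A + 18C = -88.
Solving: C = -5, A = 2, then B = -7.
Hence h_7 = 2·7 + (-7) + (-5)·2187 = -10928.

-10928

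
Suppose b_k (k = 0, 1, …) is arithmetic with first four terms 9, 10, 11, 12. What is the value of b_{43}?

Common difference d = 1.
b_k = 9 + (k - 0)·1.
b_{43} = 9 + 43·1 = 52.

52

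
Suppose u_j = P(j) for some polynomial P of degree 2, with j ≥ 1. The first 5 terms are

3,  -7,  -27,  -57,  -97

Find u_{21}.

1st diffs: -10, -20, -30, -40.
2nd diffs: -10, -10, -10 (constant).
Newton forward-difference form: u_j = 3 + (-10)·C(j-1,1) + (-10)·C(j-1,2).
At j = 21: j-1 = 20, so u_{21} = 3 - 200 - 1900 = -2097.

-2097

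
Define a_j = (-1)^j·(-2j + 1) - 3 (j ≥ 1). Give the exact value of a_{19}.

34

(-1)^19 = -1; -2j + 1 at j=19 is -37; so a_{19} = 34.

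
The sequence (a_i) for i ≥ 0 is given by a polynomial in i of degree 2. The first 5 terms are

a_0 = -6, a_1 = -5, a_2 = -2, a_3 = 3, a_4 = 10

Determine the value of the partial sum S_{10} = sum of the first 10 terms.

1st diffs: 1, 3, 5, 7.
2nd diffs: 2, 2, 2 (constant).
Newton forward-difference form: a_i = -6 + 1·C(i,1) + 2·C(i,2).
Continuing: …, 19, 30, 43, 58, …, a_9 = 75.
Summing i = 0..9 (10 terms) gives 225.

225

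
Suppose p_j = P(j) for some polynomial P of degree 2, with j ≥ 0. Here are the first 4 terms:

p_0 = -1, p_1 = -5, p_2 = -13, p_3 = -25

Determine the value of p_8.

-145

1st diffs: -4, -8, -12.
2nd diffs: -4, -4 (constant).
Newton forward-difference form: p_j = -1 + (-4)·C(j,1) + (-4)·C(j,2).
At j = 8: j = 8, so p_8 = -1 - 32 - 112 = -145.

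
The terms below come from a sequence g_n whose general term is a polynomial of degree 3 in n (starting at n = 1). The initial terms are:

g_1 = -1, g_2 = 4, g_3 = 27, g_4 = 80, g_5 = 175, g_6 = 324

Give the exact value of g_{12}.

3024

1st diffs: 5, 23, 53, 95, 149.
2nd diffs: 18, 30, 42, 54.
3rd diffs: 12, 12, 12 (constant).
Newton forward-difference form: g_n = -1 + 5·C(n-1,1) + 18·C(n-1,2) + 12·C(n-1,3).
At n = 12: n-1 = 11, so g_{12} = -1 + 55 + 990 + 1980 = 3024.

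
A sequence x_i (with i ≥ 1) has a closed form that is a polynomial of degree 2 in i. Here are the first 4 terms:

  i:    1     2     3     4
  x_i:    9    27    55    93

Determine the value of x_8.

1st diffs: 18, 28, 38.
2nd diffs: 10, 10 (constant).
Newton forward-difference form: x_i = 9 + 18·C(i-1,1) + 10·C(i-1,2).
At i = 8: i-1 = 7, so x_8 = 9 + 126 + 210 = 345.

345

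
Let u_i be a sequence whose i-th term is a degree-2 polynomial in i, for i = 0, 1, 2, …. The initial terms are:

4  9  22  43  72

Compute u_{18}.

1st diffs: 5, 13, 21, 29.
2nd diffs: 8, 8, 8 (constant).
Newton forward-difference form: u_i = 4 + 5·C(i,1) + 8·C(i,2).
At i = 18: i = 18, so u_{18} = 4 + 90 + 1224 = 1318.

1318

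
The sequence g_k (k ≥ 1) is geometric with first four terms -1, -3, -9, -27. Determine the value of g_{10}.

-19683

Common ratio r = 3.
g_k = (-1)·3^(k-1).
g_{10} = (-1)·3^9 = -19683.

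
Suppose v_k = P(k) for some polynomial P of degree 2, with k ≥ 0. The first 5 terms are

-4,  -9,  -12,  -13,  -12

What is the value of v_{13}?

87

1st diffs: -5, -3, -1, 1.
2nd diffs: 2, 2, 2 (constant).
So v_k = k^2 - 6k - 4.
Evaluating at k = 13 gives v_{13} = 87.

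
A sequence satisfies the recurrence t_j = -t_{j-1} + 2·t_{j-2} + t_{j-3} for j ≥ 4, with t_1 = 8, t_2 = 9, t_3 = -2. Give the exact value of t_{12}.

Compute successive terms:
t_4 = 28; t_5 = -23; t_6 = 77; t_7 = -95; t_8 = 226; t_9 = -339; t_{10} = 696; t_{11} = -1148; t_{12} = 2201.

2201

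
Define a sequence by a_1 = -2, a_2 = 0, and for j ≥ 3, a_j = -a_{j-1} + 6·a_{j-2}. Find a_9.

Iterate the recurrence:
a_3 = -12;  a_4 = 12;  a_5 = -84;  a_6 = 156;  a_7 = -660;  a_8 = 1596;  a_9 = -5556.
(Characteristic roots are 2 and -3.)

-5556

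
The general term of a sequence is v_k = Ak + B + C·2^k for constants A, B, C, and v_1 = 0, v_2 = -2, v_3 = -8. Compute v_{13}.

-16356

Plug in k = 1, 2, 3: A + B + 2C = 0; 2A + B + 4C = -2; 3A + B + 8C = -8.
Subtracting the first from the second: A + 2C = -2.
Subtracting the second from the third: A + 4C = -6.
Solving: C = -2, A = 2, then B = 2.
So v_k = 2·k + 2 + (-2)·2^k; at k=13 this is -16356.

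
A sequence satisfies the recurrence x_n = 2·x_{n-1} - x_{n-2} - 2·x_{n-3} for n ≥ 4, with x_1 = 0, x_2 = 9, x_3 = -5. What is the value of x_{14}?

Compute successive terms:
x_4 = -19, x_5 = -51, x_6 = -73, …, x_{11} = 959, x_{12} = 565, x_{13} = -1235, x_{14} = -4953.

-4953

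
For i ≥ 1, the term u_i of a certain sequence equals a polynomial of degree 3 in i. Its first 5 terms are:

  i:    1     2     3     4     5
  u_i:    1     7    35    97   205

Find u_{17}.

1st diffs: 6, 28, 62, 108.
2nd diffs: 22, 34, 46.
3rd diffs: 12, 12 (constant).
Newton forward-difference form: u_i = 1 + 6·C(i-1,1) + 22·C(i-1,2) + 12·C(i-1,3).
At i = 17: i-1 = 16, so u_{17} = 1 + 96 + 2640 + 6720 = 9457.

9457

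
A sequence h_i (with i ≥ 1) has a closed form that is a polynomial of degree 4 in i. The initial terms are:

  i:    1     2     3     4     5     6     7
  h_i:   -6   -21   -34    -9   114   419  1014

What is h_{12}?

1st diffs: -15, -13, 25, 123, 305, 595.
2nd diffs: 2, 38, 98, 182, 290.
3rd diffs: 36, 60, 84, 108.
4th diffs: 24, 24, 24 (constant).
Newton forward-difference form: h_i = -6 + (-15)·C(i-1,1) + 2·C(i-1,2) + 36·C(i-1,3) + 24·C(i-1,4).
At i = 12: i-1 = 11, so h_{12} = -6 - 165 + 110 + 5940 + 7920 = 13799.

13799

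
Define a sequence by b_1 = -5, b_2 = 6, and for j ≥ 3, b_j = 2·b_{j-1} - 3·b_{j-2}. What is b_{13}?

Applying the relation repeatedly:
b_3 = 27, b_4 = 36, b_5 = -9, …, b_{10} = 1278, b_{11} = 963, b_{12} = -1908, b_{13} = -6705.

-6705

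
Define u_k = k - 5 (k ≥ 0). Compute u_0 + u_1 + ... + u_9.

Over k = 0..9: Σk = 45.
Total = (1)·45 + (-5)·10 = -5.

-5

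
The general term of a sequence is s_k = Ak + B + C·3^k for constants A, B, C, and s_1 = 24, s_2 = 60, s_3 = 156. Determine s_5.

Plug in k = 1, 2, 3: A + B + 3C = 24; 2A + B + 9C = 60; 3A + B + 27C = 156.
Subtracting the first from the second: A + 6C = 36.
Subtracting the second from the third: A + 18C = 96.
Solving: C = 5, A = 6, then B = 3.
Therefore s_5 = 30 + 3 + 5·243 = 1248.

1248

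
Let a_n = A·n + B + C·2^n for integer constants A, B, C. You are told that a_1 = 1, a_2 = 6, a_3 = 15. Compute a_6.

The three given values yield: A + B + 2C = 1; 2A + B + 4C = 6; 3A + B + 8C = 15.
Subtracting the first from the second: A + 2C = 5.
Subtracting the second from the third: A + 4C = 9.
Solving: C = 2, A = 1, then B = -4.
So a_n = 1·n + (-4) + 2·2^n; at n=6 this is 130.

130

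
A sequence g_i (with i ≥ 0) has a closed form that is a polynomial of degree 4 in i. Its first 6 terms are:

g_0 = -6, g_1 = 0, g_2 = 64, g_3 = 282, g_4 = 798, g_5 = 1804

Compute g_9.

16248

1st diffs: 6, 64, 218, 516, 1006.
2nd diffs: 58, 154, 298, 490.
3rd diffs: 96, 144, 192.
4th diffs: 48, 48 (constant).
Newton forward-difference form: g_i = -6 + 6·C(i,1) + 58·C(i,2) + 96·C(i,3) + 48·C(i,4).
At i = 9: i = 9, so g_9 = -6 + 54 + 2088 + 8064 + 6048 = 16248.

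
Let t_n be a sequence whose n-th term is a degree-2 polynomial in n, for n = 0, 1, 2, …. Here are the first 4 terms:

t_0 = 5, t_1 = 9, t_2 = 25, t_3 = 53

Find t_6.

1st diffs: 4, 16, 28.
2nd diffs: 12, 12 (constant).
Newton forward-difference form: t_n = 5 + 4·C(n,1) + 12·C(n,2).
At n = 6: n = 6, so t_6 = 5 + 24 + 180 = 209.

209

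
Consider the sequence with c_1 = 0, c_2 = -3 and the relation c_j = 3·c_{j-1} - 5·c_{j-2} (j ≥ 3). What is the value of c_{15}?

107991

c_3 = -9, c_4 = -12, c_5 = 9, …, c_{12} = -2937, c_{13} = 15984, c_{14} = 62637, c_{15} = 107991.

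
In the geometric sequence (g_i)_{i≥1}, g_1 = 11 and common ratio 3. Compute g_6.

g_i = 11·3^(i-1).
g_6 = 11·3^5 = 2673.

2673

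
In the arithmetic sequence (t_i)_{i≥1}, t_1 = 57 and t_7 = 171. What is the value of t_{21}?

Common difference d = (171 - 57) / (7 - 1) = 19.
t_i = 57 + (i - 1)·19.
t_{21} = 57 + 20·19 = 437.

437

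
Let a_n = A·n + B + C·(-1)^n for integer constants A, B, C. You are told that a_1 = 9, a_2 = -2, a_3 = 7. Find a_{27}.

Write the equations: A + B - C = 9; 2A + B + C = -2; 3A + B - C = 7.
Subtracting the first from the second: A + 2C = -11.
Subtracting the second from the third: A - 2C = 9.
Solving: C = -5, A = -1, then B = 5.
Therefore a_{27} = -27 + 5 + (-5)·(-1) = -17.

-17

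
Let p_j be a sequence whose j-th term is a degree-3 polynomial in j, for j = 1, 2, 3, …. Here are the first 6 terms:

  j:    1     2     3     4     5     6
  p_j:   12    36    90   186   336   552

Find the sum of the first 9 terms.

1st diffs: 24, 54, 96, 150, 216.
2nd diffs: 30, 42, 54, 66.
3rd diffs: 12, 12, 12 (constant).
Newton forward-difference form: p_j = 12 + 24·C(j-1,1) + 30·C(j-1,2) + 12·C(j-1,3).
Continuing: 846, 1230, 1716.
Summing j = 1..9 (9 terms) gives 5004.

5004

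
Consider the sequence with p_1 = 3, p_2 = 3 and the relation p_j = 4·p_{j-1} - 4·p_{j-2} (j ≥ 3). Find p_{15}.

Iterate the recurrence:
p_3 = 0;  p_4 = -12;  p_5 = -48;  …;  p_{12} = -27648;  p_{13} = -61440;  p_{14} = -135168;  p_{15} = -294912.
(Characteristic roots are 2 and 2.)

-294912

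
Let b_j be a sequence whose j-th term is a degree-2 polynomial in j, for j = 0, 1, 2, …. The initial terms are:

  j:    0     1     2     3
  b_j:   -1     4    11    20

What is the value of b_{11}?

1st diffs: 5, 7, 9.
2nd diffs: 2, 2 (constant).
Newton forward-difference form: b_j = -1 + 5·C(j,1) + 2·C(j,2).
At j = 11: j = 11, so b_{11} = -1 + 55 + 110 = 164.

164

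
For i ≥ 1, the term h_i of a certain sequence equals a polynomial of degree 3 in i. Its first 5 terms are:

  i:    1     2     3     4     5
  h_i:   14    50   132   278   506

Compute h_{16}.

13574

1st diffs: 36, 82, 146, 228.
2nd diffs: 46, 64, 82.
3rd diffs: 18, 18 (constant).
So h_i = 3i^3 + 5i^2 + 6.
Evaluating at i = 16 gives h_{16} = 13574.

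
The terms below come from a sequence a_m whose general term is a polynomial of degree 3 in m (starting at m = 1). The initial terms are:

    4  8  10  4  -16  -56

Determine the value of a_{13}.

1st diffs: 4, 2, -6, -20, -40.
2nd diffs: -2, -8, -14, -20.
3rd diffs: -6, -6, -6 (constant).
Newton forward-difference form: a_m = 4 + 4·C(m-1,1) + (-2)·C(m-1,2) + (-6)·C(m-1,3).
At m = 13: m-1 = 12, so a_{13} = 4 + 48 - 132 - 1320 = -1400.

-1400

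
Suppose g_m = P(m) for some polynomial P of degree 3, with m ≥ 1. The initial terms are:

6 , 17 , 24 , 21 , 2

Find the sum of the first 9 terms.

1st diffs: 11, 7, -3, -19.
2nd diffs: -4, -10, -16.
3rd diffs: -6, -6 (constant).
Newton forward-difference form: g_m = 6 + 11·C(m-1,1) + (-4)·C(m-1,2) + (-6)·C(m-1,3).
Continuing: -39, -108, -211, -354.
Summing m = 1..9 (9 terms) gives -642.

-642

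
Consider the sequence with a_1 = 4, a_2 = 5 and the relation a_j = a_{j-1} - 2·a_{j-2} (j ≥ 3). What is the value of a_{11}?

Applying the relation repeatedly:
a_3 = -3, a_4 = -13, a_5 = -7, a_6 = 19, a_7 = 33, a_8 = -5, a_9 = -71, a_{10} = -61, a_{11} = 81.

81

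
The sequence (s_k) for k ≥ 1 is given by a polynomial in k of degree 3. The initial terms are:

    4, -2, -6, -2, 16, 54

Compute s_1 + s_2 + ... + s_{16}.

1st diffs: -6, -4, 4, 18, 38.
2nd diffs: 2, 8, 14, 20.
3rd diffs: 6, 6, 6 (constant).
Newton forward-difference form: s_k = 4 + (-6)·C(k-1,1) + 2·C(k-1,2) + 6·C(k-1,3).
Continuing: …, 118, 214, 348, 526, …, s_{16} = 2854.
Summing k = 1..16 (16 terms) gives 11384.

11384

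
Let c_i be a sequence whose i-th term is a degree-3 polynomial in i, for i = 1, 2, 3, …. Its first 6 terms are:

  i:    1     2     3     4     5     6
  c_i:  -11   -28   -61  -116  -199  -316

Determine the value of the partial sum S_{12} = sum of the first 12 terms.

-7744

1st diffs: -17, -33, -55, -83, -117.
2nd diffs: -16, -22, -28, -34.
3rd diffs: -6, -6, -6 (constant).
Newton forward-difference form: c_i = -11 + (-17)·C(i-1,1) + (-16)·C(i-1,2) + (-6)·C(i-1,3).
Continuing: …, -473, -676, -931, -1244, …, c_{12} = -2068.
Summing i = 1..12 (12 terms) gives -7744.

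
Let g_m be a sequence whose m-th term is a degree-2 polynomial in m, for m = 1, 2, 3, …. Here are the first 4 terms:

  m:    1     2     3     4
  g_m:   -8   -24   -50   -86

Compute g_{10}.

-512

1st diffs: -16, -26, -36.
2nd diffs: -10, -10 (constant).
Newton forward-difference form: g_m = -8 + (-16)·C(m-1,1) + (-10)·C(m-1,2).
At m = 10: m-1 = 9, so g_{10} = -8 - 144 - 360 = -512.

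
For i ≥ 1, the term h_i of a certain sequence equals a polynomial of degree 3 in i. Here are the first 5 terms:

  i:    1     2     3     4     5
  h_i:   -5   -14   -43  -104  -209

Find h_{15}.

1st diffs: -9, -29, -61, -105.
2nd diffs: -20, -32, -44.
3rd diffs: -12, -12 (constant).
Newton forward-difference form: h_i = -5 + (-9)·C(i-1,1) + (-20)·C(i-1,2) + (-12)·C(i-1,3).
At i = 15: i-1 = 14, so h_{15} = -5 - 126 - 1820 - 4368 = -6319.

-6319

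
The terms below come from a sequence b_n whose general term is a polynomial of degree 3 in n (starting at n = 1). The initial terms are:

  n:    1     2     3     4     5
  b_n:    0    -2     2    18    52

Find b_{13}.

1st diffs: -2, 4, 16, 34.
2nd diffs: 6, 12, 18.
3rd diffs: 6, 6 (constant).
Newton forward-difference form: b_n = (-2)·C(n-1,1) + 6·C(n-1,2) + 6·C(n-1,3).
At n = 13: n-1 = 12, so b_{13} = -24 + 396 + 1320 = 1692.

1692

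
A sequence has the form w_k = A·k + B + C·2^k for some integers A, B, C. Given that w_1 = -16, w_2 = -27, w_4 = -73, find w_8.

-813

The three given values yield: A + B + 2C = -16; 2A + B + 4C = -27; 4A + B + 16C = -73.
Subtracting the first from the second: A + 2C = -11.
Subtracting the second from the third: 2A + 12C = -46.
Solving: C = -3, A = -5, then B = -5.
So w_k = -5·k + (-5) + (-3)·2^k; at k=8 this is -813.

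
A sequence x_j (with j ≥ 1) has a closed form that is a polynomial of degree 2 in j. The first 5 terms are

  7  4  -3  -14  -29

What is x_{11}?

-203

1st diffs: -3, -7, -11, -15.
2nd diffs: -4, -4, -4 (constant).
So x_j = -2j^2 + 3j + 6.
Evaluating at j = 11 gives x_{11} = -203.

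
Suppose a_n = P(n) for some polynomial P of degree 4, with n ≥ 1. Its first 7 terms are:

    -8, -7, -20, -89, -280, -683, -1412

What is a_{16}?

1st diffs: 1, -13, -69, -191, -403, -729.
2nd diffs: -14, -56, -122, -212, -326.
3rd diffs: -42, -66, -90, -114.
4th diffs: -24, -24, -24 (constant).
Newton forward-difference form: a_n = -8 + 1·C(n-1,1) + (-14)·C(n-1,2) + (-42)·C(n-1,3) + (-24)·C(n-1,4).
At n = 16: n-1 = 15, so a_{16} = -8 + 15 - 1470 - 19110 - 32760 = -53333.

-53333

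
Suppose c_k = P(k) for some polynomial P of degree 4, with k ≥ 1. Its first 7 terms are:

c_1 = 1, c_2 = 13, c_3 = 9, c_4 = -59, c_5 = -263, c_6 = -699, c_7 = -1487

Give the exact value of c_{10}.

1st diffs: 12, -4, -68, -204, -436, -788.
2nd diffs: -16, -64, -136, -232, -352.
3rd diffs: -48, -72, -96, -120.
4th diffs: -24, -24, -24 (constant).
Newton forward-difference form: c_k = 1 + 12·C(k-1,1) + (-16)·C(k-1,2) + (-48)·C(k-1,3) + (-24)·C(k-1,4).
At k = 10: k-1 = 9, so c_{10} = 1 + 108 - 576 - 4032 - 3024 = -7523.

-7523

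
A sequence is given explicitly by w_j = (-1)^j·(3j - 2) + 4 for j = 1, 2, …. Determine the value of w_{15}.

(-1)^15 = -1; 3j - 2 at j=15 is 43; so w_{15} = -39.

-39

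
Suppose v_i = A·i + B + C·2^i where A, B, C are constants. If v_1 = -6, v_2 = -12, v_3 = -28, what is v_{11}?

The three given values yield: A + B + 2C = -6; 2A + B + 4C = -12; 3A + B + 8C = -28.
Subtracting the first from the second: A + 2C = -6.
Subtracting the second from the third: A + 4C = -16.
Solving: C = -5, A = 4, then B = 0.
Hence v_{11} = 4·11 + 0 + (-5)·2048 = -10196.

-10196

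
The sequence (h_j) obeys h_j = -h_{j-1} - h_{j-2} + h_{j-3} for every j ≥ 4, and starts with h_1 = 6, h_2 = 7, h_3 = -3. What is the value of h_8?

14

Iterate the recurrence:
h_4 = 2, h_5 = 8, h_6 = -13, h_7 = 7, h_8 = 14.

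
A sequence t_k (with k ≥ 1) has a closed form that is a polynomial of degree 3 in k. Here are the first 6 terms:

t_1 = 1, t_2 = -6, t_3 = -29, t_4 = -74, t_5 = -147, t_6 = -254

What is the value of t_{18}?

1st diffs: -7, -23, -45, -73, -107.
2nd diffs: -16, -22, -28, -34.
3rd diffs: -6, -6, -6 (constant).
Newton forward-difference form: t_k = 1 + (-7)·C(k-1,1) + (-16)·C(k-1,2) + (-6)·C(k-1,3).
At k = 18: k-1 = 17, so t_{18} = 1 - 119 - 2176 - 4080 = -6374.

-6374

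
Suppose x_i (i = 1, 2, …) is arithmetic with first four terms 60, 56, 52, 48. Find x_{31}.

-60

Common difference d = -4.
x_i = 60 + (i - 1)·(-4).
x_{31} = 60 + 30·(-4) = -60.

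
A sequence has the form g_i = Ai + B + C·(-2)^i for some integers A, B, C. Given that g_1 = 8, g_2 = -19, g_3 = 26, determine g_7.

At i = 1, 2, 3: A + B - 2C = 8; 2A + B + 4C = -19; 3A + B - 8C = 26.
Subtracting the first from the second: A + 6C = -27.
Subtracting the second from the third: A - 12C = 45.
Solving: C = -4, A = -3, then B = 3.
Hence g_7 = -3·7 + 3 + (-4)·(-128) = 494.

494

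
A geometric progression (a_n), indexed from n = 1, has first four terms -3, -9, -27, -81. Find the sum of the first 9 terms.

Common ratio r = 3.
a_n = (-3)·3^(n-1).
S = (-3)·(3^9 - 1)/(3 - 1) = (-3)·(19683 - 1)/(2) = -29523.

-29523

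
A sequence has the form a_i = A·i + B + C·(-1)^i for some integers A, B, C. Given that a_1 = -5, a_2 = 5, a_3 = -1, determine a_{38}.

Write the equations: A + B - C = -5; 2A + B + C = 5; 3A + B - C = -1.
Subtracting the first from the second: A + 2C = 10.
Subtracting the second from the third: A - 2C = -6.
Solving: C = 4, A = 2, then B = -3.
Therefore a_{38} = 76 + (-3) + 4·1 = 77.

77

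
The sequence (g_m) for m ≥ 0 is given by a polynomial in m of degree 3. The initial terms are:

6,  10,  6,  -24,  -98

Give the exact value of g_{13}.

1st diffs: 4, -4, -30, -74.
2nd diffs: -8, -26, -44.
3rd diffs: -18, -18 (constant).
So g_m = -3m^3 + 5m^2 + 2m + 6.
Evaluating at m = 13 gives g_{13} = -5714.

-5714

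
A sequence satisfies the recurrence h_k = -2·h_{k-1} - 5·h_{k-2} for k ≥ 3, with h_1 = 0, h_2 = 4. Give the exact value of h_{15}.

Iterate the recurrence:
h_3 = -8; h_4 = -4; h_5 = 48; …; h_{12} = -5284; h_{13} = -20592; h_{14} = 67604; h_{15} = -32248.

-32248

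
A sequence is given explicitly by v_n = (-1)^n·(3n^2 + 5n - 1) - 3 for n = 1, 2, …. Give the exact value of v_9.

(-1)^9 = -1; 3n^2 + 5n - 1 at n=9 is 287; so v_9 = -290.

-290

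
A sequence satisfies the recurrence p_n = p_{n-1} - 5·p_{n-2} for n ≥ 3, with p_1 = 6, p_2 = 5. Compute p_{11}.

Iterate the recurrence:
p_3 = -25  p_4 = -50  p_5 = 75  p_6 = 325  p_7 = -50  p_8 = -1675  p_9 = -1425  p_{10} = 6950  p_{11} = 14075.

14075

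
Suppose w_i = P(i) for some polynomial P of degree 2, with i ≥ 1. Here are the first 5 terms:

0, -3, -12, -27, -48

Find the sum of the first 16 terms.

-3720

1st diffs: -3, -9, -15, -21.
2nd diffs: -6, -6, -6 (constant).
So w_i = -3i^2 + 6i - 3.
Continuing: …, -75, -108, -147, -192, …, w_{16} = -675.
Summing i = 1..16 (16 terms) gives -3720.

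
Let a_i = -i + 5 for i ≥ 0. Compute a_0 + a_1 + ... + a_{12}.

Over i = 0..12: Σi = 78.
Total = (-1)·78 + (5)·13 = -13.

-13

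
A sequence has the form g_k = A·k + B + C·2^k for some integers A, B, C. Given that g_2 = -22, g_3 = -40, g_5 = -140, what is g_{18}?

-1048614

The three given values yield: 2A + B + 4C = -22; 3A + B + 8C = -40; 5A + B + 32C = -140.
Subtracting the first from the second: A + 4C = -18.
Subtracting the second from the third: 2A + 24C = -100.
Solving: C = -4, A = -2, then B = -2.
Therefore g_{18} = -36 + (-2) + (-4)·262144 = -1048614.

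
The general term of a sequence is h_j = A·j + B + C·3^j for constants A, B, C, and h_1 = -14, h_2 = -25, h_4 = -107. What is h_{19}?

Plug in j = 1, 2, 4: A + B + 3C = -14; 2A + B + 9C = -25; 4A + B + 81C = -107.
Subtracting the first from the second: A + 6C = -11.
Subtracting the second from the third: 2A + 72C = -82.
Solving: C = -1, A = -5, then B = -6.
Hence h_{19} = -5·19 + (-6) + (-1)·1162261467 = -1162261568.

-1162261568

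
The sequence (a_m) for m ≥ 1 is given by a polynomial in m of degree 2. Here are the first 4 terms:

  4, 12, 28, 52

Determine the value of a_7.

1st diffs: 8, 16, 24.
2nd diffs: 8, 8 (constant).
Newton forward-difference form: a_m = 4 + 8·C(m-1,1) + 8·C(m-1,2).
At m = 7: m-1 = 6, so a_7 = 4 + 48 + 120 = 172.

172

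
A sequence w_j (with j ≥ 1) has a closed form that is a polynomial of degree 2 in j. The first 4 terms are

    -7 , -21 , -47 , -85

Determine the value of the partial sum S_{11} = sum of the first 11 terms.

1st diffs: -14, -26, -38.
2nd diffs: -12, -12 (constant).
So w_j = -6j^2 + 4j - 5.
Continuing: …, -135, -197, -271, -357, …, w_{11} = -687.
Summing j = 1..11 (11 terms) gives -2827.

-2827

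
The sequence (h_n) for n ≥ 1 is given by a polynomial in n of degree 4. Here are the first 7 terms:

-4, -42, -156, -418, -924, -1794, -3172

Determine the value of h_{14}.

1st diffs: -38, -114, -262, -506, -870, -1378.
2nd diffs: -76, -148, -244, -364, -508.
3rd diffs: -72, -96, -120, -144.
4th diffs: -24, -24, -24 (constant).
So h_n = -n^4 - 2n^3 - n^2 - 6n + 6.
Evaluating at n = 14 gives h_{14} = -44178.

-44178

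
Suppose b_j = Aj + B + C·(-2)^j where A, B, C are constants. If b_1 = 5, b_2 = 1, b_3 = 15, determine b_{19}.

Plug in j = 1, 2, 3: A + B - 2C = 5; 2A + B + 4C = 1; 3A + B - 8C = 15.
Subtracting the first from the second: A + 6C = -4.
Subtracting the second from the third: A - 12C = 14.
Solving: C = -1, A = 2, then B = 1.
Hence b_{19} = 2·19 + 1 + (-1)·(-524288) = 524327.

524327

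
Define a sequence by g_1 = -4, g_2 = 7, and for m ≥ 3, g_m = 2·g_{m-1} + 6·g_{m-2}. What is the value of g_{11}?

32096

Step forward from the initial values:
g_3 = -10; g_4 = 22; g_5 = -16; g_6 = 100; g_7 = 104; g_8 = 808; g_9 = 2240; g_{10} = 9328; g_{11} = 32096.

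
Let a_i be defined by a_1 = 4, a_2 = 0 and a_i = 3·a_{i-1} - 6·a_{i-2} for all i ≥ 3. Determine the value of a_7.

Iterate the recurrence:
a_3 = -24, a_4 = -72, a_5 = -72, a_6 = 216, a_7 = 1080.

1080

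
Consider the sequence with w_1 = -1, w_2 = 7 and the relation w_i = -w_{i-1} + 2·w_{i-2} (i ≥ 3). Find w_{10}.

Step forward from the initial values:
w_3 = -9; w_4 = 23; w_5 = -41; w_6 = 87; w_7 = -169; w_8 = 343; w_9 = -681; w_{10} = 1367.
(Characteristic roots are 1 and -2.)

1367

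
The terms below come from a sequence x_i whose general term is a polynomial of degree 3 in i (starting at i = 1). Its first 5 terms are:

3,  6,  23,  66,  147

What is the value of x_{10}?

1st diffs: 3, 17, 43, 81.
2nd diffs: 14, 26, 38.
3rd diffs: 12, 12 (constant).
Newton forward-difference form: x_i = 3 + 3·C(i-1,1) + 14·C(i-1,2) + 12·C(i-1,3).
At i = 10: i-1 = 9, so x_{10} = 3 + 27 + 504 + 1008 = 1542.

1542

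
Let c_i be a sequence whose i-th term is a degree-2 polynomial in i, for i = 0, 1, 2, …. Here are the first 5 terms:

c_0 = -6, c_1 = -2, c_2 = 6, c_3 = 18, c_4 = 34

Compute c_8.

138

1st diffs: 4, 8, 12, 16.
2nd diffs: 4, 4, 4 (constant).
Newton forward-difference form: c_i = -6 + 4·C(i,1) + 4·C(i,2).
At i = 8: i = 8, so c_8 = -6 + 32 + 112 = 138.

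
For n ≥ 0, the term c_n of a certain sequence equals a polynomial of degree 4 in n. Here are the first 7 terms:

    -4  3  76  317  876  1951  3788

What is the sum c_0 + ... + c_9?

41711

1st diffs: 7, 73, 241, 559, 1075, 1837.
2nd diffs: 66, 168, 318, 516, 762.
3rd diffs: 102, 150, 198, 246.
4th diffs: 48, 48, 48 (constant).
So c_n = 2n^4 + 5n^3 + 4n^2 - 4n - 4.
Continuing: 6681, 10972, 17051.
Summing n = 0..9 (10 terms) gives 41711.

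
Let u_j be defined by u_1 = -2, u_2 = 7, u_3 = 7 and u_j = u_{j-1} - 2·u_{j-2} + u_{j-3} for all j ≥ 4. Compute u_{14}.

Applying the relation repeatedly:
u_4 = -9; u_5 = -16; u_6 = 9; …; u_{11} = 91; u_{12} = 76; u_{13} = -127; u_{14} = -188.

-188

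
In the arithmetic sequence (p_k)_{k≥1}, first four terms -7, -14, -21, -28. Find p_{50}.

Common difference d = -7.
p_k = -7 + (k - 1)·(-7).
p_{50} = -7 + 49·(-7) = -350.

-350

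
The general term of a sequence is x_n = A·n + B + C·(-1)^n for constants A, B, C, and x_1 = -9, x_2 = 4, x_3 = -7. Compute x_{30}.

32

The three given values yield: A + B - C = -9; 2A + B + C = 4; 3A + B - C = -7.
Subtracting the first from the second: A + 2C = 13.
Subtracting the second from the third: A - 2C = -11.
Solving: C = 6, A = 1, then B = -4.
Therefore x_{30} = 30 + (-4) + 6·1 = 32.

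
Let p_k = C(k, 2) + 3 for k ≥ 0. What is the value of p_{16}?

C(16, 2) = 120, so p_{16} = 123.

123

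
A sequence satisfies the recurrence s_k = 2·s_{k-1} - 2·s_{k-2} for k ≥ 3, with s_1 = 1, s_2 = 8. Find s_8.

-48

Iterate the recurrence:
s_3 = 14;  s_4 = 12;  s_5 = -4;  s_6 = -32;  s_7 = -56;  s_8 = -48.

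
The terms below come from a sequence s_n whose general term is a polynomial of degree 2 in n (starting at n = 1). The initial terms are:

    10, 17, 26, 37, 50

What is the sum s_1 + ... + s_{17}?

1st diffs: 7, 9, 11, 13.
2nd diffs: 2, 2, 2 (constant).
Newton forward-difference form: s_n = 10 + 7·C(n-1,1) + 2·C(n-1,2).
Continuing: …, 65, 82, 101, 122, …, s_{17} = 362.
Summing n = 1..17 (17 terms) gives 2482.

2482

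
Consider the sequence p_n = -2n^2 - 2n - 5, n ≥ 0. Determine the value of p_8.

-149

p_8 = -2·8^2 - 2·8 - 5 = -149.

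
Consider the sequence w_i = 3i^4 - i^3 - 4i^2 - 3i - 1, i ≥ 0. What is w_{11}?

w_{11} = 3·11^4 - 1·11^3 - 4·11^2 - 3·11 - 1 = 42074.

42074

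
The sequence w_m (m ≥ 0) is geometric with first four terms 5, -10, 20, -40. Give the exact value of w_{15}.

Common ratio r = -2.
w_m = 5·(-2)^(m-0).
w_{15} = 5·(-2)^15 = -163840.

-163840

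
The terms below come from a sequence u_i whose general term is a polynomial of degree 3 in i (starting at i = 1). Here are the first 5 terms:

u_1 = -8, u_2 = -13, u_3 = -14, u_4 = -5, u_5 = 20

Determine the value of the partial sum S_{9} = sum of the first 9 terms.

1st diffs: -5, -1, 9, 25.
2nd diffs: 4, 10, 16.
3rd diffs: 6, 6 (constant).
Newton forward-difference form: u_i = -8 + (-5)·C(i-1,1) + 4·C(i-1,2) + 6·C(i-1,3).
Continuing: 67, 142, 251, 400.
Summing i = 1..9 (9 terms) gives 840.

840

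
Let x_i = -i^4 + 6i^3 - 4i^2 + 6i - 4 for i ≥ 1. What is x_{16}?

x_{16} = -1·16^4 + 6·16^3 - 4·16^2 + 6·16 - 4 = -41892.

-41892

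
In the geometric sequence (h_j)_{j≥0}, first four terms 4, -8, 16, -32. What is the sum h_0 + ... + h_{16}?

Common ratio r = -2.
h_j = 4·(-2)^(j-0).
S = 4·((-2)^17 - 1)/(-2 - 1) = 4·(-131072 - 1)/(-3) = 174764.

174764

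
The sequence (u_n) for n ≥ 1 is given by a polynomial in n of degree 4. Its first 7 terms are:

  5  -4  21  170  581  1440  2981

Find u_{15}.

83781

1st diffs: -9, 25, 149, 411, 859, 1541.
2nd diffs: 34, 124, 262, 448, 682.
3rd diffs: 90, 138, 186, 234.
4th diffs: 48, 48, 48 (constant).
Newton forward-difference form: u_n = 5 + (-9)·C(n-1,1) + 34·C(n-1,2) + 90·C(n-1,3) + 48·C(n-1,4).
At n = 15: n-1 = 14, so u_{15} = 5 - 126 + 3094 + 32760 + 48048 = 83781.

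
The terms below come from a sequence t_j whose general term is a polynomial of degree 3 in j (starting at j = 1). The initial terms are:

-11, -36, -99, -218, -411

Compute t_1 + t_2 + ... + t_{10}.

-9575

1st diffs: -25, -63, -119, -193.
2nd diffs: -38, -56, -74.
3rd diffs: -18, -18 (constant).
So t_j = -3j^3 - j^2 - j - 6.
Continuing: …, -696, -1091, -1614, -2283, …, t_{10} = -3116.
Summing j = 1..10 (10 terms) gives -9575.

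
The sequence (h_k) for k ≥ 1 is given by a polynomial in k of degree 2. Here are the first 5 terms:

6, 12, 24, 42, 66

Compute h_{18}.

1st diffs: 6, 12, 18, 24.
2nd diffs: 6, 6, 6 (constant).
So h_k = 3k^2 - 3k + 6.
Evaluating at k = 18 gives h_{18} = 924.

924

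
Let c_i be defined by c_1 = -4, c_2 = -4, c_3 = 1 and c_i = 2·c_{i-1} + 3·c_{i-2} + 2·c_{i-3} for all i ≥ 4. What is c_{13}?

c_4 = -18  c_5 = -41  c_6 = -134  c_7 = -427  c_8 = -1338  c_9 = -4225  c_{10} = -13318  c_{11} = -41987  c_{12} = -132378  c_{13} = -417353.

-417353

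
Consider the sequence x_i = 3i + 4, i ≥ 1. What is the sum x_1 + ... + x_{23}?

920

Over i = 1..23: Σi = 276.
Total = (3)·276 + (4)·23 = 920.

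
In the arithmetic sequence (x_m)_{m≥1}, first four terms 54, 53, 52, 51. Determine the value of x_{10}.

Common difference d = -1.
x_m = 54 + (m - 1)·(-1).
x_{10} = 54 + 9·(-1) = 45.

45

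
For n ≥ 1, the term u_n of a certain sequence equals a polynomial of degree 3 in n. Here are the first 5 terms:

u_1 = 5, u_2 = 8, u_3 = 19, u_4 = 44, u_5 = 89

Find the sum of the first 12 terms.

1st diffs: 3, 11, 25, 45.
2nd diffs: 8, 14, 20.
3rd diffs: 6, 6 (constant).
Newton forward-difference form: u_n = 5 + 3·C(n-1,1) + 8·C(n-1,2) + 6·C(n-1,3).
Continuing: …, 160, 263, 404, 589, …, u_{12} = 1468.
Summing n = 1..12 (12 terms) gives 4988.

4988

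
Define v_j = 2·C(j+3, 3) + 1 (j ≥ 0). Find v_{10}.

573

C(13, 3) = 286, so v_{10} = 573.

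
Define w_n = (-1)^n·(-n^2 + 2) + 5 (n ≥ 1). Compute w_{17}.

292

(-1)^17 = -1; -n^2 + 2 at n=17 is -287; so w_{17} = 292.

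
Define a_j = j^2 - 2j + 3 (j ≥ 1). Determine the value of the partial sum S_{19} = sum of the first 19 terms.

Over j = 1..19: Σj = 190, Σj² = 2470.
Total = (1)·2470 + (-2)·190 + (3)·19 = 2147.

2147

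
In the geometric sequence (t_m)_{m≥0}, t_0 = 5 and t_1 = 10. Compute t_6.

Common ratio r = 2.
t_m = 5·2^(m-0).
t_6 = 5·2^6 = 320.

320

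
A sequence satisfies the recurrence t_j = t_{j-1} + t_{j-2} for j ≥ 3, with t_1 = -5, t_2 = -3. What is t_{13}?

-877

t_3 = -8, t_4 = -11, t_5 = -19, …, t_{10} = -207, t_{11} = -335, t_{12} = -542, t_{13} = -877.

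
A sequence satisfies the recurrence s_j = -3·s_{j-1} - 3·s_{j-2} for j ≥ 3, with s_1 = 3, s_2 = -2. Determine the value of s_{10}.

-405

Applying the relation repeatedly:
s_3 = -3;  s_4 = 15;  s_5 = -36;  s_6 = 63;  s_7 = -81;  s_8 = 54;  s_9 = 81;  s_{10} = -405.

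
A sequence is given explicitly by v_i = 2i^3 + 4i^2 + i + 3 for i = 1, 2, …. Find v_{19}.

v_{19} = 2·19^3 + 4·19^2 + 1·19 + 3 = 15184.

15184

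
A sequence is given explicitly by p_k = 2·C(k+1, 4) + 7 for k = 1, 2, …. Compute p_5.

37

C(6, 4) = 15, so p_5 = 37.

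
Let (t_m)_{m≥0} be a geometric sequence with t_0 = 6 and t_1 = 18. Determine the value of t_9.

Common ratio r = 3.
t_m = 6·3^(m-0).
t_9 = 6·3^9 = 118098.

118098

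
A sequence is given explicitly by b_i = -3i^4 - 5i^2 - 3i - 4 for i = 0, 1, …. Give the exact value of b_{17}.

-252063

b_{17} = -3·17^4 - 5·17^2 - 3·17 - 4 = -252063.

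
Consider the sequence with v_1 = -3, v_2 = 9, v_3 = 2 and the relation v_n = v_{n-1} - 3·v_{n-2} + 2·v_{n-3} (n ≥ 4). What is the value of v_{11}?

869

Applying the relation repeatedly:
v_4 = -31, v_5 = -19, v_6 = 78, v_7 = 73, v_8 = -199, v_9 = -262, v_{10} = 481, v_{11} = 869.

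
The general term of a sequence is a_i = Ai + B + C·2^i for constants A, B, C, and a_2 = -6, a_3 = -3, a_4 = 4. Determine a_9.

495

At i = 2, 3, 4: 2A + B + 4C = -6; 3A + B + 8C = -3; 4A + B + 16C = 4.
Subtracting the first from the second: A + 4C = 3.
Subtracting the second from the third: A + 8C = 7.
Solving: C = 1, A = -1, then B = -8.
Therefore a_9 = -9 + (-8) + 1·512 = 495.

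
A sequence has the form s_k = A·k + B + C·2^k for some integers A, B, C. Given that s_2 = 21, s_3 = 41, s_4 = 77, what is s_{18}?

Write the equations: 2A + B + 4C = 21; 3A + B + 8C = 41; 4A + B + 16C = 77.
Subtracting the first from the second: A + 4C = 20.
Subtracting the second from the third: A + 8C = 36.
Solving: C = 4, A = 4, then B = -3.
Therefore s_{18} = 72 + (-3) + 4·262144 = 1048645.

1048645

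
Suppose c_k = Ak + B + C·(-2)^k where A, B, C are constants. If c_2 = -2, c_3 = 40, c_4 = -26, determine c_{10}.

Write the equations: 2A + B + 4C = -2; 3A + B - 8C = 40; 4A + B + 16C = -26.
Subtracting the first from the second: A - 12C = 42.
Subtracting the second from the third: A + 24C = -66.
Solving: C = -3, A = 6, then B = -2.
Therefore c_{10} = 60 + (-2) + (-3)·1024 = -3014.

-3014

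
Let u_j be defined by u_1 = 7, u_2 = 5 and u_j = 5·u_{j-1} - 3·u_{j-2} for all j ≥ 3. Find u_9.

3892

Step forward from the initial values:
u_3 = 4; u_4 = 5; u_5 = 13; u_6 = 50; u_7 = 211; u_8 = 905; u_9 = 3892.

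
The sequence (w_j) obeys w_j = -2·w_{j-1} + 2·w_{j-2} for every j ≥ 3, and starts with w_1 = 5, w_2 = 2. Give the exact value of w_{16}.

Compute successive terms:
w_3 = 6; w_4 = -8; w_5 = 28; …; w_{13} = 82880; w_{14} = -226432; w_{15} = 618624; w_{16} = -1690112.

-1690112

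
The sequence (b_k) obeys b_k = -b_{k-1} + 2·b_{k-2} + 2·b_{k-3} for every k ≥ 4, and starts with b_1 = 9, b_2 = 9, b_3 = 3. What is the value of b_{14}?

1521

Compute successive terms:
b_4 = 33  b_5 = -9  b_6 = 81  …  b_{11} = -177  b_{12} = 753  b_{13} = -369  b_{14} = 1521.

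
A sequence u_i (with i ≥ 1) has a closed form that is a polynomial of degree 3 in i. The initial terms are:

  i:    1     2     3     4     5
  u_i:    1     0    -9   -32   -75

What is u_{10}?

1st diffs: -1, -9, -23, -43.
2nd diffs: -8, -14, -20.
3rd diffs: -6, -6 (constant).
So u_i = -i^3 + 2i^2.
Evaluating at i = 10 gives u_{10} = -800.

-800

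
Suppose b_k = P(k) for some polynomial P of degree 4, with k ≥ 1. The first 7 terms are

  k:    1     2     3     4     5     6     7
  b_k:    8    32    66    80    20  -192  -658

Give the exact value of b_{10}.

-4960

1st diffs: 24, 34, 14, -60, -212, -466.
2nd diffs: 10, -20, -74, -152, -254.
3rd diffs: -30, -54, -78, -102.
4th diffs: -24, -24, -24 (constant).
So b_k = -k^4 + 5k^3 + 4k.
Evaluating at k = 10 gives b_{10} = -4960.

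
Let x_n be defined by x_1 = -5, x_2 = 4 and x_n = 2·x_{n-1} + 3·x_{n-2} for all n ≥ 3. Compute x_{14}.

-398576

Iterate the recurrence:
x_3 = -7, x_4 = -2, x_5 = -25, …, x_{11} = -14767, x_{12} = -44282, x_{13} = -132865, x_{14} = -398576.
(Characteristic roots are 3 and -1.)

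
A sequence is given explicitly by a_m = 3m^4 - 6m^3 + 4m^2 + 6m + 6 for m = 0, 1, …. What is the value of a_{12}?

52494

a_{12} = 3·12^4 - 6·12^3 + 4·12^2 + 6·12 + 6 = 52494.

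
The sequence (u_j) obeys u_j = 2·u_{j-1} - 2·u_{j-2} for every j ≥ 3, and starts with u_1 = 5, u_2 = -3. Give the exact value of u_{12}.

-416

u_3 = -16;  u_4 = -26;  u_5 = -20;  u_6 = 12;  u_7 = 64;  u_8 = 104;  u_9 = 80;  u_{10} = -48;  u_{11} = -256;  u_{12} = -416.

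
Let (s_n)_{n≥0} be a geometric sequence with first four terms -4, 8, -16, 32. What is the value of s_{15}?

131072

Common ratio r = -2.
s_n = (-4)·(-2)^(n-0).
s_{15} = (-4)·(-2)^15 = 131072.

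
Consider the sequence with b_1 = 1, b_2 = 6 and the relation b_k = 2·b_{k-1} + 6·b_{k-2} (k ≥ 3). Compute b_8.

b_3 = 18;  b_4 = 72;  b_5 = 252;  b_6 = 936;  b_7 = 3384;  b_8 = 12384.

12384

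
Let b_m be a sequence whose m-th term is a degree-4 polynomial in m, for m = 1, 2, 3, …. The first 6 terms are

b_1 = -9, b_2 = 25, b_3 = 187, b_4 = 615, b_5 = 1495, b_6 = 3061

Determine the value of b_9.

1st diffs: 34, 162, 428, 880, 1566.
2nd diffs: 128, 266, 452, 686.
3rd diffs: 138, 186, 234.
4th diffs: 48, 48 (constant).
Newton forward-difference form: b_m = -9 + 34·C(m-1,1) + 128·C(m-1,2) + 138·C(m-1,3) + 48·C(m-1,4).
At m = 9: m-1 = 8, so b_9 = -9 + 272 + 3584 + 7728 + 3360 = 14935.

14935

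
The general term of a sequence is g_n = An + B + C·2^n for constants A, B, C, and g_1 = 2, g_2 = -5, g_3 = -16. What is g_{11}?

-4120

Write the equations: A + B + 2C = 2; 2A + B + 4C = -5; 3A + B + 8C = -16.
Subtracting the first from the second: A + 2C = -7.
Subtracting the second from the third: A + 4C = -11.
Solving: C = -2, A = -3, then B = 9.
So g_n = -3·n + 9 + (-2)·2^n; at n=11 this is -4120.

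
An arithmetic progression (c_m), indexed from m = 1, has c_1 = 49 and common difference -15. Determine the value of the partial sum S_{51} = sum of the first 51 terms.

-16626

c_m = 49 + (m - 1)·(-15).
c_{51} = -701; S = 51·(49 + (-701))/2 = -16626.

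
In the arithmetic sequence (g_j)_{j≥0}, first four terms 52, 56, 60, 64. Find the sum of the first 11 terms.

792

Common difference d = 4.
g_j = 52 + (j - 0)·4.
g_{10} = 92; S = 11·(52 + 92)/2 = 792.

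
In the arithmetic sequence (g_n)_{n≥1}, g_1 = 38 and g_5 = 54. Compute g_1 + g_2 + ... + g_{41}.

4838

Common difference d = (54 - 38) / (5 - 1) = 4.
g_n = 38 + (n - 1)·4.
g_{41} = 198; S = 41·(38 + 198)/2 = 4838.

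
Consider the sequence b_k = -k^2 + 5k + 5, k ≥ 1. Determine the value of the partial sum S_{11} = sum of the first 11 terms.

Over k = 1..11: Σk = 66, Σk² = 506.
Total = (-1)·506 + (5)·66 + (5)·11 = -121.

-121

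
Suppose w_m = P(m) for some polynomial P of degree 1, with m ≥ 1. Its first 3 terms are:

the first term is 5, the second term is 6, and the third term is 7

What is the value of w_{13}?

17

1st diffs: 1, 1 (constant).
So w_m = m + 4.
Evaluating at m = 13 gives w_{13} = 17.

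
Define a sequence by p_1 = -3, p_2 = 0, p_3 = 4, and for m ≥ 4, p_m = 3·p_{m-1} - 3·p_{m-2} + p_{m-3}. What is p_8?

Step forward from the initial values:
p_4 = 9  p_5 = 15  p_6 = 22  p_7 = 30  p_8 = 39.

39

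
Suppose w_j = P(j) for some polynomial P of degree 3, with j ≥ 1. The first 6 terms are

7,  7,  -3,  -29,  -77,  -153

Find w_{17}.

1st diffs: 0, -10, -26, -48, -76.
2nd diffs: -10, -16, -22, -28.
3rd diffs: -6, -6, -6 (constant).
So w_j = -j^3 + j^2 + 4j + 3.
Evaluating at j = 17 gives w_{17} = -4553.

-4553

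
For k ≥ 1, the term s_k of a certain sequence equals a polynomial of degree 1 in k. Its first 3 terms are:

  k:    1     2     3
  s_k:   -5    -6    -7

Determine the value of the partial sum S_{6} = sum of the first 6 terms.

1st diffs: -1, -1 (constant).
So s_k = -k - 4.
Continuing: -8, -9, -10.
Summing k = 1..6 (6 terms) gives -45.

-45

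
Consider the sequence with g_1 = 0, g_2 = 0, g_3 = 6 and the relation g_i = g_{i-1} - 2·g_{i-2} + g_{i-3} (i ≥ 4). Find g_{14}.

Applying the relation repeatedly:
g_4 = 6;  g_5 = -6;  g_6 = -12;  …;  g_{11} = -18;  g_{12} = 66;  g_{13} = 60;  g_{14} = -90.

-90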